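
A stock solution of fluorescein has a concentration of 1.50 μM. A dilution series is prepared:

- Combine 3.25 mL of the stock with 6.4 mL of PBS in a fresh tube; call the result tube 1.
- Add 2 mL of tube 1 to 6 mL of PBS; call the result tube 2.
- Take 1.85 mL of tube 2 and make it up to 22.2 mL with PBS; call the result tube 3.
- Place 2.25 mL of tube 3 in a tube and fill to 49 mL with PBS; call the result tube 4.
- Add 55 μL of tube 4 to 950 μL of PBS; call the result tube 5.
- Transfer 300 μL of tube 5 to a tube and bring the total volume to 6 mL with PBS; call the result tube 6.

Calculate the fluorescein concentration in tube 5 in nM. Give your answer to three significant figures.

Step 1: 3.25 mL + 6.4 mL = 9.65 mL total → factor 9.65/3.25 = 2.9692
Step 2: 2 mL + 6 mL = 8 mL total → factor 8/2 = 4
Step 3: 1.85 mL brought to 22.2 mL → factor 22.2/1.85 = 12
Step 4: 2.25 mL brought to 49 mL → factor 49/2.25 = 21.778
Step 5: 55 μL + 950 μL = 1005 μL total → factor 1005/55 = 18.273
Dilution factor through tube 5 = 2.9692 × 4 × 12 × 21.778 × 18.273 = 56716
[tube 5] = 1.50 μM / 56716 = 2.645 × 10^-5 μM = 0.0264 nM

0.0264 nM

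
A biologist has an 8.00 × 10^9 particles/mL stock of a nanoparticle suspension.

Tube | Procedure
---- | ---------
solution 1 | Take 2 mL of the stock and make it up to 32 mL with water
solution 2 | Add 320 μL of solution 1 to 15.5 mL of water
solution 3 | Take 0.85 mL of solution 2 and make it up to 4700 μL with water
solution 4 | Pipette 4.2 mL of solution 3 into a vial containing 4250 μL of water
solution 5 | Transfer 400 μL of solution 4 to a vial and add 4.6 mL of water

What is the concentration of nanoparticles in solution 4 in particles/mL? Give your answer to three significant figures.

9.09 × 10^5 particles/mL

Step 1: 2 mL brought to 32 mL → factor 32/2 = 16
Step 2: 320 μL + 15.5 mL = 15820 μL total → factor 15820/320 = 49.438
Step 3: 0.85 mL brought to 4700 μL → factor 4.7/0.85 = 5.5294
Step 4: 4.2 mL + 4250 μL = 8.45 mL total → factor 8.45/4.2 = 2.0119
Dilution factor through solution 4 = 16 × 49.438 × 5.5294 × 2.0119 = 8799.6
[solution 4] = 8.00 × 10^9 particles/mL / 8799.6 = 9.09 × 10^5 particles/mL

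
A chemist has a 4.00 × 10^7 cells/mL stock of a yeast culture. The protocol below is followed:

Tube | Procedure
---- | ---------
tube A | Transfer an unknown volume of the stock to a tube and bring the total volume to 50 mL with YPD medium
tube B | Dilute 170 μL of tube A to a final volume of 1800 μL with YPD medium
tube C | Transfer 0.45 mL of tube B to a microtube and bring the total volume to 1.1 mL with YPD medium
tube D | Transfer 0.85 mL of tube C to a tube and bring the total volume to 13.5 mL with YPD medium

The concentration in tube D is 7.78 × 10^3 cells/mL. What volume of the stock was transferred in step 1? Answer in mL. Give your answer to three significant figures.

Step 1: v brought to 50 mL → factor = 50 mL/v
Step 2: 170 μL brought to 1800 μL → factor 1800/170 = 10.588
Step 3: 0.45 mL brought to 1.1 mL → factor 1.1/0.45 = 2.4444
Step 4: 0.85 mL brought to 13.5 mL → factor 13.5/0.85 = 15.882
Product of known-step factors = 411.07
Overall factor = 4.00 × 10^7 cells/mL / (7.78 × 10^3 cells/mL) = 5141.4
Step-1 factor = 5141.4 / 411.07 = 12.507
v = 50 mL / 12.507 = 4.00 mL

4.00 mL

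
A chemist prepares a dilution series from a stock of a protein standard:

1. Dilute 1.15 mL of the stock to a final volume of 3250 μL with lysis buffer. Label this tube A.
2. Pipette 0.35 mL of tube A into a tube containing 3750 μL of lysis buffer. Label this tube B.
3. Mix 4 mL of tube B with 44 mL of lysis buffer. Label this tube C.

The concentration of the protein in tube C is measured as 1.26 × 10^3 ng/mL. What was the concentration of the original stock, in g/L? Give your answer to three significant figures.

Step 1: 1.15 mL brought to 3250 μL → factor 3.25/1.15 = 2.8261
Step 2: 0.35 mL + 3750 μL = 4.1 mL total → factor 4.1/0.35 = 11.714
Step 3: 4 mL + 44 mL = 48 mL total → factor 48/4 = 12
Overall dilution factor = 2.8261 × 11.714 × 12 = 397.27
Stock = 1.26 × 10^3 ng/mL × 397.27 = 5.006 × 10^5 ng/mL = 0.501 g/L

0.501 g/L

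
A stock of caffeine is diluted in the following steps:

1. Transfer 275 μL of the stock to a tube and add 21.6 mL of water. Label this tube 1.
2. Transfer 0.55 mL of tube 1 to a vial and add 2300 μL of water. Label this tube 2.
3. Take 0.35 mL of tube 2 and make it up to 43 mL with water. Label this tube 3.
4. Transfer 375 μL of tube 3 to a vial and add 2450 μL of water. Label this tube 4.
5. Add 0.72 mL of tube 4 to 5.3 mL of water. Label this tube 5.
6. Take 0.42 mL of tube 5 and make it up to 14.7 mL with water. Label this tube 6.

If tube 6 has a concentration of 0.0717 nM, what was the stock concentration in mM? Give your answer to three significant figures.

Step 1: 275 μL + 21.6 mL = 21875 μL total → factor 21875/275 = 79.545
Step 2: 0.55 mL + 2300 μL = 2.85 mL total → factor 2.85/0.55 = 5.1818
Step 3: 0.35 mL brought to 43 mL → factor 43/0.35 = 122.86
Step 4: 375 μL + 2450 μL = 2825 μL total → factor 2825/375 = 7.5333
Step 5: 0.72 mL + 5.3 mL = 6.02 mL total → factor 6.02/0.72 = 8.3611
Step 6: 0.42 mL brought to 14.7 mL → factor 14.7/0.42 = 35
Overall dilution factor = 79.545 × 5.1818 × 122.86 × 7.5333 × 8.3611 × 35 = 1.1164 × 10^8
Stock = 0.0717 nM × 1.1164 × 10^8 = 8.005 × 10^6 nM = 8.00 mM

8.00 mM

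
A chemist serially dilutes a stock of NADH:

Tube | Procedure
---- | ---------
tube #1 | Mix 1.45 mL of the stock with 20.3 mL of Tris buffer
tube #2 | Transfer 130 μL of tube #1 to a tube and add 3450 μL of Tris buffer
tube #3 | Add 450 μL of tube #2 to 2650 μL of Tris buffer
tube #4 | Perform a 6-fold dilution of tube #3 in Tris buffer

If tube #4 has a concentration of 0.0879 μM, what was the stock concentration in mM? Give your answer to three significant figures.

Step 1: 1.45 mL + 20.3 mL = 21.75 mL total → factor 21.75/1.45 = 15
Step 2: 130 μL + 3450 μL = 3580 μL total → factor 3580/130 = 27.538
Step 3: 450 μL + 2650 μL = 3100 μL total → factor 3100/450 = 6.8889
Step 4: 6-fold → factor 6
Overall dilution factor = 15 × 27.538 × 6.8889 × 6 = 17074
Stock = 0.0879 μM × 17074 = 1501 μM = 1.50 mM

1.50 mM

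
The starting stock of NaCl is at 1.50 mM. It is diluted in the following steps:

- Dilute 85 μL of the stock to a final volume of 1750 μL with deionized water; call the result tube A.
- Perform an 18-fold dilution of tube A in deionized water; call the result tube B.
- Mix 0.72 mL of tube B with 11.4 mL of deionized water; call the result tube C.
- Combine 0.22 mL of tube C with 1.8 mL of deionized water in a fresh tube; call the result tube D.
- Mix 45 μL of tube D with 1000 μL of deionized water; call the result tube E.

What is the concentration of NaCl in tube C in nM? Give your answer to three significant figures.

240 nM

Step 1: 85 μL brought to 1750 μL → factor 1750/85 = 20.588
Step 2: 18-fold → factor 18
Step 3: 0.72 mL + 11.4 mL = 12.12 mL total → factor 12.12/0.72 = 16.833
Dilution factor through tube C = 20.588 × 18 × 16.833 = 6238.2
[tube C] = 1.50 mM / 6238.2 = 0.0002405 mM = 240 nM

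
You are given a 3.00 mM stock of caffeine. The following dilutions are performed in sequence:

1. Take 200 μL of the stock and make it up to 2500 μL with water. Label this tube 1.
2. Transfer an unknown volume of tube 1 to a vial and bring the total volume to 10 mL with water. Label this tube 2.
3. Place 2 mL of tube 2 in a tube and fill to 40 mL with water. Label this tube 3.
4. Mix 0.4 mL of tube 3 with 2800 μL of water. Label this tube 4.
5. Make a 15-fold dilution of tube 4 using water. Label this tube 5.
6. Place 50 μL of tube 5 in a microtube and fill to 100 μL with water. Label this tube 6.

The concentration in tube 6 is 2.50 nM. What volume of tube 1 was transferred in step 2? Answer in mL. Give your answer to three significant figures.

Step 1: 200 μL brought to 2500 μL → factor 2500/200 = 12.5
Step 2: v brought to 10 mL → factor = 10 mL/v
Step 3: 2 mL brought to 40 mL → factor 40/2 = 20
Step 4: 0.4 mL + 2800 μL = 3.2 mL total → factor 3.2/0.4 = 8
Step 5: 15-fold → factor 15
Step 6: 50 μL brought to 100 μL → factor 100/50 = 2
Product of known-step factors = 60000
Overall factor = 3.00 mM / (2.50 nM) = 1.2 × 10^6
Step-2 factor = 1.2 × 10^6 / 60000 = 20
v = 10 mL / 20 = 0.500 mL

0.500 mL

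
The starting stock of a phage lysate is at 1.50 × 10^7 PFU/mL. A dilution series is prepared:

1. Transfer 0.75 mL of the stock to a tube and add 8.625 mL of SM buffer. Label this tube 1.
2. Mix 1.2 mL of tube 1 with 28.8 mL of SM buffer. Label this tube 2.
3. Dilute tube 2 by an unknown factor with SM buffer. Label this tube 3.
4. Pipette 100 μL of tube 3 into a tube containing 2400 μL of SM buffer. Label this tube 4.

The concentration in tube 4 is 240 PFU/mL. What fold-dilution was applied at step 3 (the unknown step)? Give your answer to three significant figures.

Step 1: 0.75 mL + 8.625 mL = 9.375 mL total → factor 9.375/0.75 = 12.5
Step 2: 1.2 mL + 28.8 mL = 30 mL total → factor 30/1.2 = 25
Step 3: unknown factor x
Step 4: 100 μL + 2400 μL = 2500 μL total → factor 2500/100 = 25
Product of known-step factors = 7812.5
Overall factor = 1.50 × 10^7 PFU/mL / (240 PFU/mL) = 62500
x = 62500 / 7812.5 = 8.00

8.00-fold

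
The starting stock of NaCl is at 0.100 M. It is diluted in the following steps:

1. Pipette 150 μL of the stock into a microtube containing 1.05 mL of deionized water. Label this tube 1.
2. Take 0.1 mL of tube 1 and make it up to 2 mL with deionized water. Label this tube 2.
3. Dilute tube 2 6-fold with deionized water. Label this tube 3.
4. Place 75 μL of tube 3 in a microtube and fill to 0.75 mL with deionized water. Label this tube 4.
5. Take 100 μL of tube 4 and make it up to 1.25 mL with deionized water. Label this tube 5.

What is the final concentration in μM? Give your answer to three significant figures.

0.833 μM

Step 1: 150 μL + 1.05 mL = 1200 μL total → factor 1200/150 = 8
Step 2: 0.1 mL brought to 2 mL → factor 2/0.1 = 20
Step 3: 6-fold → factor 6
Step 4: 75 μL brought to 0.75 mL → factor 750/75 = 10
Step 5: 100 μL brought to 1.25 mL → factor 1250/100 = 12.5
Overall dilution factor = 8 × 20 × 6 × 10 × 12.5 = 1.2 × 10^5
Final = 0.100 M / 1.2 × 10^5 = 8.333 × 10^-7 M = 0.833 μM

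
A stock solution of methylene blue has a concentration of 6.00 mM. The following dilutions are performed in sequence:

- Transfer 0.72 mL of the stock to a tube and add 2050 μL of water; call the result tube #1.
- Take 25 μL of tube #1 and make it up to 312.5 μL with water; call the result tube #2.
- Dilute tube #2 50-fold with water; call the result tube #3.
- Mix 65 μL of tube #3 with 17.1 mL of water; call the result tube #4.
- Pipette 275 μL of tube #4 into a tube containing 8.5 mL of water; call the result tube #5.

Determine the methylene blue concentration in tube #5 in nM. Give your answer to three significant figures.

0.296 nM

Step 1: 0.72 mL + 2050 μL = 2.77 mL total → factor 2.77/0.72 = 3.8472
Step 2: 25 μL brought to 312.5 μL → factor 312.5/25 = 12.5
Step 3: 50-fold → factor 50
Step 4: 65 μL + 17.1 mL = 17165 μL total → factor 17165/65 = 264.08
Step 5: 275 μL + 8.5 mL = 8775 μL total → factor 8775/275 = 31.909
Overall dilution factor = 3.8472 × 12.5 × 50 × 264.08 × 31.909 = 2.0262 × 10^7
Final = 6.00 mM / 2.0262 × 10^7 = 2.961 × 10^-7 mM = 0.296 nM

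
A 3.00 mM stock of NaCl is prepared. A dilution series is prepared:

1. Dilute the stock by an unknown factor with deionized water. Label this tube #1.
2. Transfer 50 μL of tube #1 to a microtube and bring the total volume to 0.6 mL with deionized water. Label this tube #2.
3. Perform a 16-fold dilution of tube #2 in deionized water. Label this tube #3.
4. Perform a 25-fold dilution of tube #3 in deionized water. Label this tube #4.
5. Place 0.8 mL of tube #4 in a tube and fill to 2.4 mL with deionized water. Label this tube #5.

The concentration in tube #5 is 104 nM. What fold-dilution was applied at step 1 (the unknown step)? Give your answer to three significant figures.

Step 1: unknown factor x
Step 2: 50 μL brought to 0.6 mL → factor 600/50 = 12
Step 3: 16-fold → factor 16
Step 4: 25-fold → factor 25
Step 5: 0.8 mL brought to 2.4 mL → factor 2.4/0.8 = 3
Product of known-step factors = 14400
Overall factor = 3.00 mM / (104 nM) = 28846
x = 28846 / 14400 = 2.00

2.00-fold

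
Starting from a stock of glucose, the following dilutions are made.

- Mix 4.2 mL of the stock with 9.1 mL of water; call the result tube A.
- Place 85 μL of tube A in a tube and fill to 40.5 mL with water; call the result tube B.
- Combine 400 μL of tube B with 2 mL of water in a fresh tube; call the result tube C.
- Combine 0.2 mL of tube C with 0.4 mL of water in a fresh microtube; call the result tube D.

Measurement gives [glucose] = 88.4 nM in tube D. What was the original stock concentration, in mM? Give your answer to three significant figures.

2.40 mM

Step 1: 4.2 mL + 9.1 mL = 13.3 mL total → factor 13.3/4.2 = 3.1667
Step 2: 85 μL brought to 40.5 mL → factor 40500/85 = 476.47
Step 3: 400 μL + 2 mL = 2400 μL total → factor 2400/400 = 6
Step 4: 0.2 mL + 0.4 mL = 0.6 mL total → factor 0.6/0.2 = 3
Overall dilution factor = 3.1667 × 476.47 × 6 × 3 = 27159
Stock = 88.4 nM × 27159 = 2.401 × 10^6 nM = 2.40 mM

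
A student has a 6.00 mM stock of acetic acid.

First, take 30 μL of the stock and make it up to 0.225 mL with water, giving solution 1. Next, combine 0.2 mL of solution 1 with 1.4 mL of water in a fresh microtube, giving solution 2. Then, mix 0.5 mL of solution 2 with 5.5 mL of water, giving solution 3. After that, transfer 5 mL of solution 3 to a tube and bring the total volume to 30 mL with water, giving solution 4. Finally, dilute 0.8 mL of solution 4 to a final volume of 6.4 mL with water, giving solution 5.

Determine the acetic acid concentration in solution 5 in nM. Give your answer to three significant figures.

174 nM

Step 1: 30 μL brought to 0.225 mL → factor 225/30 = 7.5
Step 2: 0.2 mL + 1.4 mL = 1.6 mL total → factor 1.6/0.2 = 8
Step 3: 0.5 mL + 5.5 mL = 6 mL total → factor 6/0.5 = 12
Step 4: 5 mL brought to 30 mL → factor 30/5 = 6
Step 5: 0.8 mL brought to 6.4 mL → factor 6.4/0.8 = 8
Overall dilution factor = 7.5 × 8 × 12 × 6 × 8 = 34560
Final = 6.00 mM / 34560 = 0.0001736 mM = 174 nM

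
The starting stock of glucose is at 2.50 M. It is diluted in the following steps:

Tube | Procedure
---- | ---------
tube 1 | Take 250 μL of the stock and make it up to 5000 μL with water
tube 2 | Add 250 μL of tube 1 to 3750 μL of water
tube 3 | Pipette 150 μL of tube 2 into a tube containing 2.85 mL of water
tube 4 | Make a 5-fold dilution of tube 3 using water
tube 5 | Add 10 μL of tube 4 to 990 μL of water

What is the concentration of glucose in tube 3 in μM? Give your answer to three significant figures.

391 μM

Step 1: 250 μL brought to 5000 μL → factor 5000/250 = 20
Step 2: 250 μL + 3750 μL = 4000 μL total → factor 4000/250 = 16
Step 3: 150 μL + 2.85 mL = 3000 μL total → factor 3000/150 = 20
Dilution factor through tube 3 = 20 × 16 × 20 = 6400
[tube 3] = 2.50 M / 6400 = 0.0003906 M = 391 μM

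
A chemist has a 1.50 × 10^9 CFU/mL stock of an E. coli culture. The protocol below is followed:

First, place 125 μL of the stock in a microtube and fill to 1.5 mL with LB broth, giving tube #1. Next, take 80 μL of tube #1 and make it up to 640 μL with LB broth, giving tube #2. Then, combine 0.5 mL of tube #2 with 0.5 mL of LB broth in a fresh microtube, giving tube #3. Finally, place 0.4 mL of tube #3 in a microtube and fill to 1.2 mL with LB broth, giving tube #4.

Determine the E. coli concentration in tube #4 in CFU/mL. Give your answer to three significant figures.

2.60 × 10^6 CFU/mL

Step 1: 125 μL brought to 1.5 mL → factor 1500/125 = 12
Step 2: 80 μL brought to 640 μL → factor 640/80 = 8
Step 3: 0.5 mL + 0.5 mL = 1 mL total → factor 1/0.5 = 2
Step 4: 0.4 mL brought to 1.2 mL → factor 1.2/0.4 = 3
Overall dilution factor = 12 × 8 × 2 × 3 = 576
Final = 1.50 × 10^9 CFU/mL / 576 = 2.60 × 10^6 CFU/mL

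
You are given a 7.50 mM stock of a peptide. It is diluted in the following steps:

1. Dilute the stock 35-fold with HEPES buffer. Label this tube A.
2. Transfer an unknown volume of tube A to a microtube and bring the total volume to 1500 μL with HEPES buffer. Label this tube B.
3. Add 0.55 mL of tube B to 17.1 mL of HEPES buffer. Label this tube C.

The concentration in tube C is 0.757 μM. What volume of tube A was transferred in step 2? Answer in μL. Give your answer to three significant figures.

170 μL

Step 1: 35-fold → factor 35
Step 2: v brought to 1500 μL → factor = 1500 μL/v
Step 3: 0.55 mL + 17.1 mL = 17.65 mL total → factor 17.65/0.55 = 32.091
Product of known-step factors = 1123.2
Overall factor = 7.50 mM / (0.757 μM) = 9907.5
Step-2 factor = 9907.5 / 1123.2 = 8.8209
v = 1500 μL / 8.8209 = 170 μL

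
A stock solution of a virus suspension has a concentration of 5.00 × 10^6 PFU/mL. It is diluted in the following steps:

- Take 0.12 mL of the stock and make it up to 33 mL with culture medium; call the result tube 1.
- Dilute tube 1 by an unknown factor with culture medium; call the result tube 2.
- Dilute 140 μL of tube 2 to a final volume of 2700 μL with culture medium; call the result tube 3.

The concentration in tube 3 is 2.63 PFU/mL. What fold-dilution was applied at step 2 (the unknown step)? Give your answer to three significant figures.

358-fold

Step 1: 0.12 mL brought to 33 mL → factor 33/0.12 = 275
Step 2: unknown factor x
Step 3: 140 μL brought to 2700 μL → factor 2700/140 = 19.286
Product of known-step factors = 5303.6
Overall factor = 5.00 × 10^6 PFU/mL / (2.63 PFU/mL) = 1.9011 × 10^6
x = 1.9011 × 10^6 / 5303.6 = 358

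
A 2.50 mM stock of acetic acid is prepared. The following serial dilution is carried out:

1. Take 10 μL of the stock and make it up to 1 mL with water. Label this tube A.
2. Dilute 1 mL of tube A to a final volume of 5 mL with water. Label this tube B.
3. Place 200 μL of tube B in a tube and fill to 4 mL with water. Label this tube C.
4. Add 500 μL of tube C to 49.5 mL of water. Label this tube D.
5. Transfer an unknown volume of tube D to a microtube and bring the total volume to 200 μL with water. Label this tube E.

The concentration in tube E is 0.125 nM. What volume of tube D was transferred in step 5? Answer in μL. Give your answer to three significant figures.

Step 1: 10 μL brought to 1 mL → factor 1000/10 = 100
Step 2: 1 mL brought to 5 mL → factor 5/1 = 5
Step 3: 200 μL brought to 4 mL → factor 4000/200 = 20
Step 4: 500 μL + 49.5 mL = 50000 μL total → factor 50000/500 = 100
Step 5: v brought to 200 μL → factor = 200 μL/v
Product of known-step factors = 1 × 10^6
Overall factor = 2.50 mM / (0.125 nM) = 2 × 10^7
Step-5 factor = 2 × 10^7 / 1 × 10^6 = 20
v = 200 μL / 20 = 10.0 μL

10.0 μL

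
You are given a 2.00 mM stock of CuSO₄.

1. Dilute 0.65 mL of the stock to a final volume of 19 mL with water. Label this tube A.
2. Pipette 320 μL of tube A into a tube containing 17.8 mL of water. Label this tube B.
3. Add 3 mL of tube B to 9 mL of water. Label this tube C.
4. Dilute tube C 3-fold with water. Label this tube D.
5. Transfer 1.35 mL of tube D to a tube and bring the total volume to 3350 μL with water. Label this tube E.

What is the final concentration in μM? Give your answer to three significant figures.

0.0406 μM

Step 1: 0.65 mL brought to 19 mL → factor 19/0.65 = 29.231
Step 2: 320 μL + 17.8 mL = 18120 μL total → factor 18120/320 = 56.625
Step 3: 3 mL + 9 mL = 12 mL total → factor 12/3 = 4
Step 4: 3-fold → factor 3
Step 5: 1.35 mL brought to 3350 μL → factor 3.35/1.35 = 2.4815
Overall dilution factor = 29.231 × 56.625 × 4 × 3 × 2.4815 = 49288
Final = 2.00 mM / 49288 = 4.058 × 10^-5 mM = 0.0406 μM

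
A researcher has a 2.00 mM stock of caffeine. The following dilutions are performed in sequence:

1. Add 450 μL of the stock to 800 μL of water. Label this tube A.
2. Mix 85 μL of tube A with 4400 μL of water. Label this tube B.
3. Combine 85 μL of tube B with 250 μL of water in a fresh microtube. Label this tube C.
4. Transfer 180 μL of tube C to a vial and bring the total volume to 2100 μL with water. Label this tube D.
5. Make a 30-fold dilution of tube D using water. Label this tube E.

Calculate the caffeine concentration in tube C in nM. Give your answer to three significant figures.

3.46 × 10^3 nM

Step 1: 450 μL + 800 μL = 1250 μL total → factor 1250/450 = 2.7778
Step 2: 85 μL + 4400 μL = 4485 μL total → factor 4485/85 = 52.765
Step 3: 85 μL + 250 μL = 335 μL total → factor 335/85 = 3.9412
Dilution factor through tube C = 2.7778 × 52.765 × 3.9412 = 577.65
[tube C] = 2.00 mM / 577.65 = 0.003462 mM = 3.46 × 10^3 nM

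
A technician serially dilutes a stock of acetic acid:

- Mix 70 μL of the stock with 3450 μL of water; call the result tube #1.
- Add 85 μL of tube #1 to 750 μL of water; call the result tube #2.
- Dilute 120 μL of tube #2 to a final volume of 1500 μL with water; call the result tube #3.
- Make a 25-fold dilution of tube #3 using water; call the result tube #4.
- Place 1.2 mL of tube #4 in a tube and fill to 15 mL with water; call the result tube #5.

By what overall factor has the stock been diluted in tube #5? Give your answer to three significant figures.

Step 1: 70 μL + 3450 μL = 3520 μL total → factor 3520/70 = 50.286
Step 2: 85 μL + 750 μL = 835 μL total → factor 835/85 = 9.8235
Step 3: 120 μL brought to 1500 μL → factor 1500/120 = 12.5
Step 4: 25-fold → factor 25
Step 5: 1.2 mL brought to 15 mL → factor 15/1.2 = 12.5
Overall dilution factor = 50.286 × 9.8235 × 12.5 × 25 × 12.5 = 1.9296 × 10^6

1.93 × 10^6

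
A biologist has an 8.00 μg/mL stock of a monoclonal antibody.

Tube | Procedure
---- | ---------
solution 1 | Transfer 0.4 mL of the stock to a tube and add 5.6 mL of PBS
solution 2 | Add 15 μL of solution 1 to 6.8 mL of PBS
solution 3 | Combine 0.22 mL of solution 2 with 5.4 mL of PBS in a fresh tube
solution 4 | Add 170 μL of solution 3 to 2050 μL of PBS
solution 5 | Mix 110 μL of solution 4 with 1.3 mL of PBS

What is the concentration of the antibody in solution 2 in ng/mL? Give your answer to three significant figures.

Step 1: 0.4 mL + 5.6 mL = 6 mL total → factor 6/0.4 = 15
Step 2: 15 μL + 6.8 mL = 6815 μL total → factor 6815/15 = 454.33
Dilution factor through solution 2 = 15 × 454.33 = 6815
[solution 2] = 8.00 μg/mL / 6815 = 0.001174 μg/mL = 1.17 ng/mL

1.17 ng/mL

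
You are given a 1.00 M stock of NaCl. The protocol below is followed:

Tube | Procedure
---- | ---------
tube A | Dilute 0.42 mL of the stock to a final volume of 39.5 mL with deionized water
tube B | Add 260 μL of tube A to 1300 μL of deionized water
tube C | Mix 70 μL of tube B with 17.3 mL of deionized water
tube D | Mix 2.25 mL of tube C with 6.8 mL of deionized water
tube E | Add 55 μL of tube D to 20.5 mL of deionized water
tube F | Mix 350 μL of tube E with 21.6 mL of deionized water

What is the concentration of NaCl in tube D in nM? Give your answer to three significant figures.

Step 1: 0.42 mL brought to 39.5 mL → factor 39.5/0.42 = 94.048
Step 2: 260 μL + 1300 μL = 1560 μL total → factor 1560/260 = 6
Step 3: 70 μL + 17.3 mL = 17370 μL total → factor 17370/70 = 248.14
Step 4: 2.25 mL + 6.8 mL = 9.05 mL total → factor 9.05/2.25 = 4.0222
Dilution factor through tube D = 94.048 × 6 × 248.14 × 4.0222 = 5.6321 × 10^5
[tube D] = 1.00 M / 5.6321 × 10^5 = 1.776 × 10^-6 M = 1.78 × 10^3 nM

1.78 × 10^3 nM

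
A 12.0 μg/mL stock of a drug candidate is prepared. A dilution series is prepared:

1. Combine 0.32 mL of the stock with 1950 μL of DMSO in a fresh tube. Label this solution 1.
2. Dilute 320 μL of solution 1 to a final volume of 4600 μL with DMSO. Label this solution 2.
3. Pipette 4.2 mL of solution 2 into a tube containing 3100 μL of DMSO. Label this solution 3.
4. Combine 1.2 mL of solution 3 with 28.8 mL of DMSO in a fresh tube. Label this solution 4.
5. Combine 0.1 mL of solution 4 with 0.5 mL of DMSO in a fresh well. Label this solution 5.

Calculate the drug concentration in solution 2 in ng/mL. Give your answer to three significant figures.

118 ng/mL

Step 1: 0.32 mL + 1950 μL = 2.27 mL total → factor 2.27/0.32 = 7.0938
Step 2: 320 μL brought to 4600 μL → factor 4600/320 = 14.375
Dilution factor through solution 2 = 7.0938 × 14.375 = 101.97
[solution 2] = 12.0 μg/mL / 101.97 = 0.1177 μg/mL = 118 ng/mL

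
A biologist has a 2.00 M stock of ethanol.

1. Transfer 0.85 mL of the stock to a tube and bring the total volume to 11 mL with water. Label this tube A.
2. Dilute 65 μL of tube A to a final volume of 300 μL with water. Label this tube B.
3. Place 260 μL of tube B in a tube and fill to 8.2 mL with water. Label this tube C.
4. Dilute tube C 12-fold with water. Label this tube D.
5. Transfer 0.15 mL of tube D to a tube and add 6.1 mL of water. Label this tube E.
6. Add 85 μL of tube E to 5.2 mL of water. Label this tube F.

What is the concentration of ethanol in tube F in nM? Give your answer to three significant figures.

Step 1: 0.85 mL brought to 11 mL → factor 11/0.85 = 12.941
Step 2: 65 μL brought to 300 μL → factor 300/65 = 4.6154
Step 3: 260 μL brought to 8.2 mL → factor 8200/260 = 31.538
Step 4: 12-fold → factor 12
Step 5: 0.15 mL + 6.1 mL = 6.25 mL total → factor 6.25/0.15 = 41.667
Step 6: 85 μL + 5.2 mL = 5285 μL total → factor 5285/85 = 62.176
Overall dilution factor = 12.941 × 4.6154 × 31.538 × 12 × 41.667 × 62.176 = 5.8562 × 10^7
Final = 2.00 M / 5.8562 × 10^7 = 3.415 × 10^-8 M = 34.2 nM

34.2 nM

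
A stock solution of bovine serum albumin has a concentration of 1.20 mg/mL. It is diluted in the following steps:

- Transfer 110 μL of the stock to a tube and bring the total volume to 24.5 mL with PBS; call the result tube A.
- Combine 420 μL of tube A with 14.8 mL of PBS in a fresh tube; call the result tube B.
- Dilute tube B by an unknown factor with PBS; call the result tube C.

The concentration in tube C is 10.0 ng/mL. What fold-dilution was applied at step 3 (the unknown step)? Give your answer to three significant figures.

14.9-fold

Step 1: 110 μL brought to 24.5 mL → factor 24500/110 = 222.73
Step 2: 420 μL + 14.8 mL = 15220 μL total → factor 15220/420 = 36.238
Step 3: unknown factor x
Product of known-step factors = 8071.2
Overall factor = 1.20 mg/mL / (10.0 ng/mL) = 1.2 × 10^5
x = 1.2 × 10^5 / 8071.2 = 14.9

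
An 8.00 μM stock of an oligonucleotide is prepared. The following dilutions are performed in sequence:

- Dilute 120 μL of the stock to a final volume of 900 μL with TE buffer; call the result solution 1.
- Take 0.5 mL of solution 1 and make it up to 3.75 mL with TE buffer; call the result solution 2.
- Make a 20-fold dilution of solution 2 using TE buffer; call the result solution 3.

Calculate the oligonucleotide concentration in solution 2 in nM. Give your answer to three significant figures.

Step 1: 120 μL brought to 900 μL → factor 900/120 = 7.5
Step 2: 0.5 mL brought to 3.75 mL → factor 3.75/0.5 = 7.5
Dilution factor through solution 2 = 7.5 × 7.5 = 56.25
[solution 2] = 8.00 μM / 56.25 = 0.1422 μM = 142 nM

142 nM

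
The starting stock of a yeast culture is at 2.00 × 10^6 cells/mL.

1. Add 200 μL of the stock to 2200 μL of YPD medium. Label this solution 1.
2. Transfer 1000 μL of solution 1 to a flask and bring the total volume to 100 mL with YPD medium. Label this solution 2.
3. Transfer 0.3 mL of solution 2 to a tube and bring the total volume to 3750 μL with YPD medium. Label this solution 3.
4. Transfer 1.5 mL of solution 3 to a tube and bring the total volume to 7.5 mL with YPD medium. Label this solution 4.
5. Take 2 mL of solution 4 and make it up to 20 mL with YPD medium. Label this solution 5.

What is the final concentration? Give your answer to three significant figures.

Step 1: 200 μL + 2200 μL = 2400 μL total → factor 2400/200 = 12
Step 2: 1000 μL brought to 100 mL → factor 1 × 10^5/1000 = 100
Step 3: 0.3 mL brought to 3750 μL → factor 3.75/0.3 = 12.5
Step 4: 1.5 mL brought to 7.5 mL → factor 7.5/1.5 = 5
Step 5: 2 mL brought to 20 mL → factor 20/2 = 10
Overall dilution factor = 12 × 100 × 12.5 × 5 × 10 = 7.5 × 10^5
Final = 2.00 × 10^6 cells/mL / 7.5 × 10^5 = 2.67 cells/mL

2.67 cells/mL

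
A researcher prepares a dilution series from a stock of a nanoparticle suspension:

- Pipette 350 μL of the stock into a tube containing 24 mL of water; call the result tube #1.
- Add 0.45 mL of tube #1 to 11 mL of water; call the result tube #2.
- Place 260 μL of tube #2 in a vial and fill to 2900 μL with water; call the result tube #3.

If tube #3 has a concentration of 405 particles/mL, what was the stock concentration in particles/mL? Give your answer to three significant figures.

Step 1: 350 μL + 24 mL = 24350 μL total → factor 24350/350 = 69.571
Step 2: 0.45 mL + 11 mL = 11.45 mL total → factor 11.45/0.45 = 25.444
Step 3: 260 μL brought to 2900 μL → factor 2900/260 = 11.154
Overall dilution factor = 69.571 × 25.444 × 11.154 = 19745
Stock = 405 particles/mL × 19745 = 8.00 × 10^6 particles/mL

8.00 × 10^6 particles/mL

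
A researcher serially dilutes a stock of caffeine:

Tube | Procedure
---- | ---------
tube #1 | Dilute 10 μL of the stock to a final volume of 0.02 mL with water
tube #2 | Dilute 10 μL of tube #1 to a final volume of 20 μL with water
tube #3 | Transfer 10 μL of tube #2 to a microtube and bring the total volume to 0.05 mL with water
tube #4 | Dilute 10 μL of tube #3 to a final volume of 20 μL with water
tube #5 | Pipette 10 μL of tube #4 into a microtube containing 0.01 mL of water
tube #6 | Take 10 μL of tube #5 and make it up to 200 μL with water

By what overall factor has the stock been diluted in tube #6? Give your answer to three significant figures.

1.60 × 10^3

Step 1: 10 μL brought to 0.02 mL → factor 20/10 = 2
Step 2: 10 μL brought to 20 μL → factor 20/10 = 2
Step 3: 10 μL brought to 0.05 mL → factor 50/10 = 5
Step 4: 10 μL brought to 20 μL → factor 20/10 = 2
Step 5: 10 μL + 0.01 mL = 20 μL total → factor 20/10 = 2
Step 6: 10 μL brought to 200 μL → factor 200/10 = 20
Overall dilution factor = 2 × 2 × 5 × 2 × 2 × 20 = 1600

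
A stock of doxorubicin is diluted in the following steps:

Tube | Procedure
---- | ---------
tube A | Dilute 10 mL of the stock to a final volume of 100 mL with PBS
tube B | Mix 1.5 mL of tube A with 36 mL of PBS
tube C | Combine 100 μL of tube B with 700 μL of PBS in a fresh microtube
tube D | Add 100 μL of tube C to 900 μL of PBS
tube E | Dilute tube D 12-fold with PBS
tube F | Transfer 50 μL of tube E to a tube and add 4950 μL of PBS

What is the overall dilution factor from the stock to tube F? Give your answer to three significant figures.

Step 1: 10 mL brought to 100 mL → factor 100/10 = 10
Step 2: 1.5 mL + 36 mL = 37.5 mL total → factor 37.5/1.5 = 25
Step 3: 100 μL + 700 μL = 800 μL total → factor 800/100 = 8
Step 4: 100 μL + 900 μL = 1000 μL total → factor 1000/100 = 10
Step 5: 12-fold → factor 12
Step 6: 50 μL + 4950 μL = 5000 μL total → factor 5000/50 = 100
Overall dilution factor = 10 × 25 × 8 × 10 × 12 × 100 = 2.4 × 10^7

2.40 × 10^7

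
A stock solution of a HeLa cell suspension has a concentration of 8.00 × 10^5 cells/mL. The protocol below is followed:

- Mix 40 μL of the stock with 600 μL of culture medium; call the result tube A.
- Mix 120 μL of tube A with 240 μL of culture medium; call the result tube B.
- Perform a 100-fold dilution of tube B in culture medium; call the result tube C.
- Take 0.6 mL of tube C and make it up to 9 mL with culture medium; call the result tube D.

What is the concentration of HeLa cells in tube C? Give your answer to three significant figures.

167 cells/mL

Step 1: 40 μL + 600 μL = 640 μL total → factor 640/40 = 16
Step 2: 120 μL + 240 μL = 360 μL total → factor 360/120 = 3
Step 3: 100-fold → factor 100
Dilution factor through tube C = 16 × 3 × 100 = 4800
[tube C] = 8.00 × 10^5 cells/mL / 4800 = 167 cells/mL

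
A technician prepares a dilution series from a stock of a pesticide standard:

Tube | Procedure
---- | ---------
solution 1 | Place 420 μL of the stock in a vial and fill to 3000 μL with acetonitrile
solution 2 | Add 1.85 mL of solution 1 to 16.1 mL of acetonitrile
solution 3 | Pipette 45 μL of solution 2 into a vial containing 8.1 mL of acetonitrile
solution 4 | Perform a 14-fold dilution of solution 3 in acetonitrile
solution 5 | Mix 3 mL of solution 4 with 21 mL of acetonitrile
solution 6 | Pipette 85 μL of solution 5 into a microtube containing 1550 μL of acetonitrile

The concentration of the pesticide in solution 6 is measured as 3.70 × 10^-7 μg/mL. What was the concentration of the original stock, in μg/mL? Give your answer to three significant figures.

10.0 μg/mL

Step 1: 420 μL brought to 3000 μL → factor 3000/420 = 7.1429
Step 2: 1.85 mL + 16.1 mL = 17.95 mL total → factor 17.95/1.85 = 9.7027
Step 3: 45 μL + 8.1 mL = 8145 μL total → factor 8145/45 = 181
Step 4: 14-fold → factor 14
Step 5: 3 mL + 21 mL = 24 mL total → factor 24/3 = 8
Step 6: 85 μL + 1550 μL = 1635 μL total → factor 1635/85 = 19.235
Overall dilution factor = 7.1429 × 9.7027 × 181 × 14 × 8 × 19.235 = 2.7025 × 10^7
Stock = 3.70 × 10^-7 μg/mL × 2.7025 × 10^7 = 10.0 μg/mL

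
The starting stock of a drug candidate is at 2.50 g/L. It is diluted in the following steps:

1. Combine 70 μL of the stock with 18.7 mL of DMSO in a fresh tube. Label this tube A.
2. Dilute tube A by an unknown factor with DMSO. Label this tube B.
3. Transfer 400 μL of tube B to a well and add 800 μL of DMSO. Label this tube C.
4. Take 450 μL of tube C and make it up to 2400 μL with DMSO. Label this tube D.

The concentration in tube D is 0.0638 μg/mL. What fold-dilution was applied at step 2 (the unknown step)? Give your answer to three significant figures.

Step 1: 70 μL + 18.7 mL = 18770 μL total → factor 18770/70 = 268.14
Step 2: unknown factor x
Step 3: 400 μL + 800 μL = 1200 μL total → factor 1200/400 = 3
Step 4: 450 μL brought to 2400 μL → factor 2400/450 = 5.3333
Product of known-step factors = 4290.3
Overall factor = 2.50 g/L / (0.0638 μg/mL) = 39185
x = 39185 / 4290.3 = 9.13

9.13-fold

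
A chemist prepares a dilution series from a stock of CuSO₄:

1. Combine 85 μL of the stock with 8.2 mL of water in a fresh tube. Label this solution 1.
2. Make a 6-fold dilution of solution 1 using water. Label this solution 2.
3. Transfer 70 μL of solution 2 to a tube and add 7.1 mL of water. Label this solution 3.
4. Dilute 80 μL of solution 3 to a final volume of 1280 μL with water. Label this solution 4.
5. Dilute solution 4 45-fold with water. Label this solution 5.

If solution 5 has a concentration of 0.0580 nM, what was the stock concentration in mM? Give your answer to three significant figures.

2.50 mM

Step 1: 85 μL + 8.2 mL = 8285 μL total → factor 8285/85 = 97.471
Step 2: 6-fold → factor 6
Step 3: 70 μL + 7.1 mL = 7170 μL total → factor 7170/70 = 102.43
Step 4: 80 μL brought to 1280 μL → factor 1280/80 = 16
Step 5: 45-fold → factor 45
Overall dilution factor = 97.471 × 6 × 102.43 × 16 × 45 = 4.313 × 10^7
Stock = 0.0580 nM × 4.313 × 10^7 = 2.502 × 10^6 nM = 2.50 mM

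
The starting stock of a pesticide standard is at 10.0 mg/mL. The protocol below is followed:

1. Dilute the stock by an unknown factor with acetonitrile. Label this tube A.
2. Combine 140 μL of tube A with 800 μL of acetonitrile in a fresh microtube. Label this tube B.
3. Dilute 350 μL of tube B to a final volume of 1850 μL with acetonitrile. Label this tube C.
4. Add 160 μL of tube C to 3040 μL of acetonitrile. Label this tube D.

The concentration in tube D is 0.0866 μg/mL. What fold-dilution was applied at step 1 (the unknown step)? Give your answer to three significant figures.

Step 1: unknown factor x
Step 2: 140 μL + 800 μL = 940 μL total → factor 940/140 = 6.7143
Step 3: 350 μL brought to 1850 μL → factor 1850/350 = 5.2857
Step 4: 160 μL + 3040 μL = 3200 μL total → factor 3200/160 = 20
Product of known-step factors = 709.8
Overall factor = 10.0 mg/mL / (0.0866 μg/mL) = 1.1547 × 10^5
x = 1.1547 × 10^5 / 709.8 = 163

163-fold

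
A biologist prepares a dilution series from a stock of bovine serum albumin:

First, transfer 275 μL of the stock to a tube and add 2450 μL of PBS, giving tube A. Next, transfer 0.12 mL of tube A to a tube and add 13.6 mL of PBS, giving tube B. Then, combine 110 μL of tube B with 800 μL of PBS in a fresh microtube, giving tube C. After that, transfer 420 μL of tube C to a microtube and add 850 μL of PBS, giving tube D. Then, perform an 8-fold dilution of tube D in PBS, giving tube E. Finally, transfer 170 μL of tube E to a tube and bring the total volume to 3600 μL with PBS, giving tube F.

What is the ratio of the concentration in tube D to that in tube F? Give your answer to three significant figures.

Step 1: 275 μL + 2450 μL = 2725 μL total → factor 2725/275 = 9.9091
Step 2: 0.12 mL + 13.6 mL = 13.72 mL total → factor 13.72/0.12 = 114.33
Step 3: 110 μL + 800 μL = 910 μL total → factor 910/110 = 8.2727
Step 4: 420 μL + 850 μL = 1270 μL total → factor 1270/420 = 3.0238
Step 5: 8-fold → factor 8
Step 6: 170 μL brought to 3600 μL → factor 3600/170 = 21.176
Dilution factor to tube D = 28341; to tube F = 4.8012 × 10^6
[tube D]/[tube F] = (factor to tube F)/(factor to tube D) = 4.8012 × 10^6/28341 = 169

169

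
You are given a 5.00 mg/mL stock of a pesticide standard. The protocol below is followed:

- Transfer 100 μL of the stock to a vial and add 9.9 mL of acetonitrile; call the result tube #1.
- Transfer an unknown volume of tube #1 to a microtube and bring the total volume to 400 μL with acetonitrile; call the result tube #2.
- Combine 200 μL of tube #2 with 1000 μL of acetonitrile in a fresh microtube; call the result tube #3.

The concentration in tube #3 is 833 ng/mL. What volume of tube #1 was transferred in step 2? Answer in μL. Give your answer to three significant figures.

40.0 μL

Step 1: 100 μL + 9.9 mL = 10000 μL total → factor 10000/100 = 100
Step 2: v brought to 400 μL → factor = 400 μL/v
Step 3: 200 μL + 1000 μL = 1200 μL total → factor 1200/200 = 6
Product of known-step factors = 600
Overall factor = 5.00 mg/mL / (833 ng/mL) = 6002.4
Step-2 factor = 6002.4 / 600 = 10.004
v = 400 μL / 10.004 = 40.0 μL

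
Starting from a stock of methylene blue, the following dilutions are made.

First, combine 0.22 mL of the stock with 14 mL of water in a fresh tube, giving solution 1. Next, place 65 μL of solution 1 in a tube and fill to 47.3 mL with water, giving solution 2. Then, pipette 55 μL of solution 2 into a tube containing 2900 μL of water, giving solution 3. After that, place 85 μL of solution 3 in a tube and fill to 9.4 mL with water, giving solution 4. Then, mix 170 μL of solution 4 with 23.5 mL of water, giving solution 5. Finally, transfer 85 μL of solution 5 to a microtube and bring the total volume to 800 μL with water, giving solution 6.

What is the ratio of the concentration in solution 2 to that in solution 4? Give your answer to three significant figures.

5.94 × 10^3

Step 1: 0.22 mL + 14 mL = 14.22 mL total → factor 14.22/0.22 = 64.636
Step 2: 65 μL brought to 47.3 mL → factor 47300/65 = 727.69
Step 3: 55 μL + 2900 μL = 2955 μL total → factor 2955/55 = 53.727
Step 4: 85 μL brought to 9.4 mL → factor 9400/85 = 110.59
Dilution factor to solution 2 = 47035; to solution 4 = 2.7947 × 10^8
[solution 2]/[solution 4] = (factor to solution 4)/(factor to solution 2) = 2.7947 × 10^8/47035 = 5.94 × 10^3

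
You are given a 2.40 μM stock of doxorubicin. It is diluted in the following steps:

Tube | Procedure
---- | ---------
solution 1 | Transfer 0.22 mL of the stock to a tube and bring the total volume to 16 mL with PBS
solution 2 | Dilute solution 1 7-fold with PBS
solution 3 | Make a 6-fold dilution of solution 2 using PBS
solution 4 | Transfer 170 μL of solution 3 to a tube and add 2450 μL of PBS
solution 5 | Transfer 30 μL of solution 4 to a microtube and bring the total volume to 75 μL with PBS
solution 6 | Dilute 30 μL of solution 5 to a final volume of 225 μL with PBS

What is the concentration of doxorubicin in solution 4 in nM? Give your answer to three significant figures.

0.0510 nM

Step 1: 0.22 mL brought to 16 mL → factor 16/0.22 = 72.727
Step 2: 7-fold → factor 7
Step 3: 6-fold → factor 6
Step 4: 170 μL + 2450 μL = 2620 μL total → factor 2620/170 = 15.412
Dilution factor through solution 4 = 72.727 × 7 × 6 × 15.412 = 47076
[solution 4] = 2.40 μM / 47076 = 5.098 × 10^-5 μM = 0.0510 nM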